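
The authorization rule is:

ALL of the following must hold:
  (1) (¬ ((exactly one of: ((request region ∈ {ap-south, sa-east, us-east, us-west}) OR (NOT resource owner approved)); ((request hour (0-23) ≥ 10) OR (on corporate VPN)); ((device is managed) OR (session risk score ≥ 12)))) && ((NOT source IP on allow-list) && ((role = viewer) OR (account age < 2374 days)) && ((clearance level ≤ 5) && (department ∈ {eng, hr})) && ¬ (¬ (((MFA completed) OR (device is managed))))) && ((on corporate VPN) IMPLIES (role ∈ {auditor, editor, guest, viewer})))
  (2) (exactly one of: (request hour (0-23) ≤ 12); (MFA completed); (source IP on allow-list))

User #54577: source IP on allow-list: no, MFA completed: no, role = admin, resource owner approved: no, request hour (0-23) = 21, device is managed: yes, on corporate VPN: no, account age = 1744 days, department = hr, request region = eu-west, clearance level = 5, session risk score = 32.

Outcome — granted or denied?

Denied

Atomic conditions:
  request region ∈ {ap-south, sa-east, us-east, us-west}: eu-west is not in the set → false
  NOT resource owner approved: no → true
  request hour (0-23) ≥ 10: 21 ≥ 10 is true
  on corporate VPN: no → false
  device is managed: yes → true
  session risk score ≥ 12: 32 ≥ 12 is true
  NOT source IP on allow-list: no → true
  role = viewer: admin == viewer is false
  account age < 2374 days: 1744 < 2374 is true
  clearance level ≤ 5: 5 ≤ 5 is true
  department ∈ {eng, hr}: hr is in the set → true
  MFA completed: no → false
  role ∈ {auditor, editor, guest, viewer}: admin is not in the set → false
  request hour (0-23) ≤ 12: 21 ≤ 12 is false
  source IP on allow-list: no → false
Combine:
[1.1.1.1] false OR true = true
[1.1.1.2] true OR false = true
[1.1.1.3] true OR true = true
[1.1.1] exactly-one(true, true, true) = false
[1.1] NOT false = true
[1.2.2] false OR true = true
[1.2.3] true AND true = true
[1.2.4.1.1] false OR true = true
[1.2.4.1] NOT true = false
[1.2.4] NOT false = true
[1.2] true AND true AND true AND true = true
[1.3] false → false (antecedent false ⇒ implication holds) = true
[1] true AND true AND true = true
[2] exactly-one(false, false, false) = false
[root] true AND false = false
Overall: false → denied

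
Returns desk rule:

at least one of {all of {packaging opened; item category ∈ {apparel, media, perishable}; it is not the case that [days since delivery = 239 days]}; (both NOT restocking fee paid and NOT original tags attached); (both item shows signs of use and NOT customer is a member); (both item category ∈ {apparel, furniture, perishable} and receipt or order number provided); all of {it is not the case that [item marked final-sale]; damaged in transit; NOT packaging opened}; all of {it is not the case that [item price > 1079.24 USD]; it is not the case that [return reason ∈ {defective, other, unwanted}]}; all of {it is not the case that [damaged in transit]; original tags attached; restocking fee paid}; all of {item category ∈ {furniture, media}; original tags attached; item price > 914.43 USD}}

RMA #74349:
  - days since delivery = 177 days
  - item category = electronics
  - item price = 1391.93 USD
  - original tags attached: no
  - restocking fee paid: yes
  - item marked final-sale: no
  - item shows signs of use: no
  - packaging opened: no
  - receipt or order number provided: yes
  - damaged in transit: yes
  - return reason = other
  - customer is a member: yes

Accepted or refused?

Atomic conditions:
  packaging opened: no → false
  item category ∈ {apparel, media, perishable}: electronics is not in the set → false
  days since delivery = 239 days: 177 == 239 is false
  NOT restocking fee paid: yes → false
  NOT original tags attached: no → true
  item shows signs of use: no → false
  NOT customer is a member: yes → false
  item category ∈ {apparel, furniture, perishable}: electronics is not in the set → false
  receipt or order number provided: yes → true
  item marked final-sale: no → false
  damaged in transit: yes → true
  NOT packaging opened: no → true
  item price > 1079.24 USD: 1391.93 > 1079.24 is true
  return reason ∈ {defective, other, unwanted}: other is in the set → true
  original tags attached: no → false
  restocking fee paid: yes → true
  item category ∈ {furniture, media}: electronics is not in the set → false
  item price > 914.43 USD: 1391.93 > 914.43 is true
Combine:
[1.3] NOT false = true
[1] false AND false AND true = false
[2] false AND true = false
[3] false AND false = false
[4] false AND true = false
[5.1] NOT false = true
[5] true AND true AND true = true
[6.1] NOT true = false
[6.2] NOT true = false
[6] false AND false = false
[7.1] NOT true = false
[7] false AND false AND true = false
[8] false AND false AND true = false
[root] false OR false OR false OR false OR true OR false OR false OR false = true
Overall: true → accepted

Accepted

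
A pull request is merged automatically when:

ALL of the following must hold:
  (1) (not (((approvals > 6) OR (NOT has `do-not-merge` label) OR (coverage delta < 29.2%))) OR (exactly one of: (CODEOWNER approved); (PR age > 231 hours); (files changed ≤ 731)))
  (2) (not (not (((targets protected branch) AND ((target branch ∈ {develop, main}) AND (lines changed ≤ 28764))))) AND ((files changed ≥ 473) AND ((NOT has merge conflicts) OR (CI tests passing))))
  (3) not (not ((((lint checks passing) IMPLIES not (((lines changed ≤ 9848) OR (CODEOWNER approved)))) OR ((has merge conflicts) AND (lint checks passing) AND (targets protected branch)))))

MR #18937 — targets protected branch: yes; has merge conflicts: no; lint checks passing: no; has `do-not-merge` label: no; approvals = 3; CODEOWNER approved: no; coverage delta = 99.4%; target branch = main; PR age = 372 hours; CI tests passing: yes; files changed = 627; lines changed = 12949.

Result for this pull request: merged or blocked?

Atomic conditions:
  approvals > 6: 3 > 6 is false
  NOT has `do-not-merge` label: no → true
  coverage delta < 29.2%: 99.4 < 29.2 is false
  CODEOWNER approved: no → false
  PR age > 231 hours: 372 > 231 is true
  files changed ≤ 731: 627 ≤ 731 is true
  targets protected branch: yes → true
  target branch ∈ {develop, main}: main is in the set → true
  lines changed ≤ 28764: 12949 ≤ 28764 is true
  files changed ≥ 473: 627 ≥ 473 is true
  NOT has merge conflicts: no → true
  CI tests passing: yes → true
  lint checks passing: no → false
  lines changed ≤ 9848: 12949 ≤ 9848 is false
  has merge conflicts: no → false
Combine:
[1.1.1] false OR true OR false = true
[1.1] NOT true = false
[1.2] exactly-one(false, true, true) = false
[1] false OR false = false
[2.1.1.1.2] true AND true = true
[2.1.1.1] true AND true = true
[2.1.1] NOT true = false
[2.1] NOT false = true
[2.2.2] true OR true = true
[2.2] true AND true = true
[2] true AND true = true
[3.1.1.1.2.1] false OR false = false
[3.1.1.1.2] NOT false = true
[3.1.1.1] false → true (antecedent false ⇒ implication holds) = true
[3.1.1.2] false AND false AND true = false
[3.1.1] true OR false = true
[3.1] NOT true = false
[3] NOT false = true
[root] false AND true AND true = false
Overall: false → blocked

Blocked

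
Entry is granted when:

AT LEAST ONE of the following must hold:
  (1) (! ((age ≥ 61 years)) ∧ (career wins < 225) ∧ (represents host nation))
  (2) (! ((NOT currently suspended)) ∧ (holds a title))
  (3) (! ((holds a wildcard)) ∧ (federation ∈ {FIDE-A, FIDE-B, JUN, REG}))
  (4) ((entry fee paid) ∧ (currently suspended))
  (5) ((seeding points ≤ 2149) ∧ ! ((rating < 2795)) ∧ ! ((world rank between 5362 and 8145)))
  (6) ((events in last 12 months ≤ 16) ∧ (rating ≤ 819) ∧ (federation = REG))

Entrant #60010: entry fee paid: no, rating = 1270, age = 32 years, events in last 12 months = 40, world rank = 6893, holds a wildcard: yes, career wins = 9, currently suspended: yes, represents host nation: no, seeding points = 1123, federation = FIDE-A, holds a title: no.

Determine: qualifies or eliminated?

Atomic conditions:
  age ≥ 61 years: 32 ≥ 61 is false
  career wins < 225: 9 < 225 is true
  represents host nation: no → false
  NOT currently suspended: yes → false
  holds a title: no → false
  holds a wildcard: yes → true
  federation ∈ {FIDE-A, FIDE-B, JUN, REG}: FIDE-A is in the set → true
  entry fee paid: no → false
  currently suspended: yes → true
  seeding points ≤ 2149: 1123 ≤ 2149 is true
  rating < 2795: 1270 < 2795 is true
  world rank between 5362 and 8145: 6893 in [5362, 8145] is true
  events in last 12 months ≤ 16: 40 ≤ 16 is false
  rating ≤ 819: 1270 ≤ 819 is false
  federation = REG: FIDE-A == REG is false
Combine:
[1.1] NOT false = true
[1] true AND true AND false = false
[2.1] NOT false = true
[2] true AND false = false
[3.1] NOT true = false
[3] false AND true = false
[4] false AND true = false
[5.2] NOT true = false
[5.3] NOT true = false
[5] true AND false AND false = false
[6] false AND false AND false = false
[root] false OR false OR false OR false OR false OR false = false
Overall: false → eliminated

Eliminated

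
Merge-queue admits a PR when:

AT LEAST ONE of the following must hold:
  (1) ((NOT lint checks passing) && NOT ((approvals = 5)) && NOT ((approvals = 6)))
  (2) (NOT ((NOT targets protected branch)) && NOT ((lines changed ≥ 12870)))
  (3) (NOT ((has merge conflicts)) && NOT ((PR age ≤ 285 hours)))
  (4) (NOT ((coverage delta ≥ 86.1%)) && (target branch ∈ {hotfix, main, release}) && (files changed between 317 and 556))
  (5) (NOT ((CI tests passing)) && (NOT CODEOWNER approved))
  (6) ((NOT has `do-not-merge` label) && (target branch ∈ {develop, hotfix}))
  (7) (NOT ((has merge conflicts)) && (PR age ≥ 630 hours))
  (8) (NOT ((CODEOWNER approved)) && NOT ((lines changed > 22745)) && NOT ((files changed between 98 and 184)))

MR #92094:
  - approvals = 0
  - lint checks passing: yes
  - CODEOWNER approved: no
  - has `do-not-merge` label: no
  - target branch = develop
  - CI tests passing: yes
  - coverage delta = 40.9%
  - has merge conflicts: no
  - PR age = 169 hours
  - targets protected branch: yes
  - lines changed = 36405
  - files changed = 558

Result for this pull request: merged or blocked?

Merged

Atomic conditions:
  NOT lint checks passing: yes → false
  approvals = 5: 0 == 5 is false
  approvals = 6: 0 == 6 is false
  NOT targets protected branch: yes → false
  lines changed ≥ 12870: 36405 ≥ 12870 is true
  has merge conflicts: no → false
  PR age ≤ 285 hours: 169 ≤ 285 is true
  coverage delta ≥ 86.1%: 40.9 ≥ 86.1 is false
  target branch ∈ {hotfix, main, release}: develop is not in the set → false
  files changed between 317 and 556: 558 in [317, 556] is false
  CI tests passing: yes → true
  NOT CODEOWNER approved: no → true
  NOT has `do-not-merge` label: no → true
  target branch ∈ {develop, hotfix}: develop is in the set → true
  PR age ≥ 630 hours: 169 ≥ 630 is false
  CODEOWNER approved: no → false
  lines changed > 22745: 36405 > 22745 is true
  files changed between 98 and 184: 558 in [98, 184] is false
Combine:
[1.2] NOT false = true
[1.3] NOT false = true
[1] false AND true AND true = false
[2.1] NOT false = true
[2.2] NOT true = false
[2] true AND false = false
[3.1] NOT false = true
[3.2] NOT true = false
[3] true AND false = false
[4.1] NOT false = true
[4] true AND false AND false = false
[5.1] NOT true = false
[5] false AND true = false
[6] true AND true = true
[7.1] NOT false = true
[7] true AND false = false
[8.1] NOT false = true
[8.2] NOT true = false
[8.3] NOT false = true
[8] true AND false AND true = false
[root] false OR false OR false OR false OR false OR true OR false OR false = true
Overall: true → merged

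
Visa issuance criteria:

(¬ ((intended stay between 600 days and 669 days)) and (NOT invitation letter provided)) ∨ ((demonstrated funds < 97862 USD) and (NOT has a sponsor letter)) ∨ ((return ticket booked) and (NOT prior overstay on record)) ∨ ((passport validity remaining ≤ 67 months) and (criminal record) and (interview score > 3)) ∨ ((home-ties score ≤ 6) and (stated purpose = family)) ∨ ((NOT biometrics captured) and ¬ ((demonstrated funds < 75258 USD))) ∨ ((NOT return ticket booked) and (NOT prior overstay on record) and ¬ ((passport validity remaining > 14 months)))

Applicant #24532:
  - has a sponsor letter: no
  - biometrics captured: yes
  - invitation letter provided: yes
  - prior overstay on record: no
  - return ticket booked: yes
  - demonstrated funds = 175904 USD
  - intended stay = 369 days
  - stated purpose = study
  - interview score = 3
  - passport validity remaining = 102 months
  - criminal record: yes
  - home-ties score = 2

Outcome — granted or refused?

Atomic conditions:
  intended stay between 600 days and 669 days: 369 in [600, 669] is false
  NOT invitation letter provided: yes → false
  demonstrated funds < 97862 USD: 175904 < 97862 is false
  NOT has a sponsor letter: no → true
  return ticket booked: yes → true
  NOT prior overstay on record: no → true
  passport validity remaining ≤ 67 months: 102 ≤ 67 is false
  criminal record: yes → true
  interview score > 3: 3 > 3 is false
  home-ties score ≤ 6: 2 ≤ 6 is true
  stated purpose = family: study == family is false
  NOT biometrics captured: yes → false
  demonstrated funds < 75258 USD: 175904 < 75258 is false
  NOT return ticket booked: yes → false
  passport validity remaining > 14 months: 102 > 14 is true
Combine:
[1.1] NOT false = true
[1] true AND false = false
[2] false AND true = false
[3] true AND true = true
[4] false AND true AND false = false
[5] true AND false = false
[6.2] NOT false = true
[6] false AND true = false
[7.3] NOT true = false
[7] false AND true AND false = false
[root] false OR false OR true OR false OR false OR false OR false = true
Overall: true → granted

Granted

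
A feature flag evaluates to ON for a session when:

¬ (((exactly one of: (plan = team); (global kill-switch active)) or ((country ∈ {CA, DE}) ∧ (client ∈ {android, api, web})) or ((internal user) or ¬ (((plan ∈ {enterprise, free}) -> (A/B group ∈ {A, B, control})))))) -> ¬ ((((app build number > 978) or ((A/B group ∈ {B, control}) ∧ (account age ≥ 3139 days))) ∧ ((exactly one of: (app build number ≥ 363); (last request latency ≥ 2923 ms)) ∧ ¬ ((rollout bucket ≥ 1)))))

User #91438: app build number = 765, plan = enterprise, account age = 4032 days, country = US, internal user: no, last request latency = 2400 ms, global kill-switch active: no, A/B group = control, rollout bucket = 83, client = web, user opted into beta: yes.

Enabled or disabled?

Atomic conditions:
  plan = team: enterprise == team is false
  global kill-switch active: no → false
  country ∈ {CA, DE}: US is not in the set → false
  client ∈ {android, api, web}: web is in the set → true
  internal user: no → false
  plan ∈ {enterprise, free}: enterprise is in the set → true
  A/B group ∈ {A, B, control}: control is in the set → true
  app build number > 978: 765 > 978 is false
  A/B group ∈ {B, control}: control is in the set → true
  account age ≥ 3139 days: 4032 ≥ 3139 is true
  app build number ≥ 363: 765 ≥ 363 is true
  last request latency ≥ 2923 ms: 2400 ≥ 2923 is false
  rollout bucket ≥ 1: 83 ≥ 1 is true
Combine:
[1.1.1] exactly-one(false, false) = false
[1.1.2] false AND true = false
[1.1.3.2.1] true → true = true
[1.1.3.2] NOT true = false
[1.1.3] false OR false = false
[1.1] false OR false OR false = false
[1] NOT false = true
[2.1.1.2] true AND true = true
[2.1.1] false OR true = true
[2.1.2.1] exactly-one(true, false) = true
[2.1.2.2] NOT true = false
[2.1.2] true AND false = false
[2.1] true AND false = false
[2] NOT false = true
[root] true → true = true
Overall: true → enabled

Enabled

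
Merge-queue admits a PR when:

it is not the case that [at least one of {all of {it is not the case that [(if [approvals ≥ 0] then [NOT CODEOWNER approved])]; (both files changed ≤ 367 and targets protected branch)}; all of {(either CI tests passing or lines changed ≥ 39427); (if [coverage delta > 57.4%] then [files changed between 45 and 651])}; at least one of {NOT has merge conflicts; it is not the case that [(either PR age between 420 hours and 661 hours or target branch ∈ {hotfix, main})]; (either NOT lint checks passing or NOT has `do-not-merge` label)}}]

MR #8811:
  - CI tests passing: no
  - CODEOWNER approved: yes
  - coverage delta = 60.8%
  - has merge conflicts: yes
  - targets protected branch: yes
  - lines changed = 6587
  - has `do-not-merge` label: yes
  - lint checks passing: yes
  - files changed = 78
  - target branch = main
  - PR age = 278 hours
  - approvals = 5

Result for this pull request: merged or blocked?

Atomic conditions:
  approvals ≥ 0: 5 ≥ 0 is true
  NOT CODEOWNER approved: yes → false
  files changed ≤ 367: 78 ≤ 367 is true
  targets protected branch: yes → true
  CI tests passing: no → false
  lines changed ≥ 39427: 6587 ≥ 39427 is false
  coverage delta > 57.4%: 60.8 > 57.4 is true
  files changed between 45 and 651: 78 in [45, 651] is true
  NOT has merge conflicts: yes → false
  PR age between 420 hours and 661 hours: 278 in [420, 661] is false
  target branch ∈ {hotfix, main}: main is in the set → true
  NOT lint checks passing: yes → false
  NOT has `do-not-merge` label: yes → false
Combine:
[1.1.1.1] true → false = false
[1.1.1] NOT false = true
[1.1.2] true AND true = true
[1.1] true AND true = true
[1.2.1] false OR false = false
[1.2.2] true → true = true
[1.2] false AND true = false
[1.3.2.1] false OR true = true
[1.3.2] NOT true = false
[1.3.3] false OR false = false
[1.3] false OR false OR false = false
[1] true OR false OR false = true
[root] NOT true = false
Overall: false → blocked

Blocked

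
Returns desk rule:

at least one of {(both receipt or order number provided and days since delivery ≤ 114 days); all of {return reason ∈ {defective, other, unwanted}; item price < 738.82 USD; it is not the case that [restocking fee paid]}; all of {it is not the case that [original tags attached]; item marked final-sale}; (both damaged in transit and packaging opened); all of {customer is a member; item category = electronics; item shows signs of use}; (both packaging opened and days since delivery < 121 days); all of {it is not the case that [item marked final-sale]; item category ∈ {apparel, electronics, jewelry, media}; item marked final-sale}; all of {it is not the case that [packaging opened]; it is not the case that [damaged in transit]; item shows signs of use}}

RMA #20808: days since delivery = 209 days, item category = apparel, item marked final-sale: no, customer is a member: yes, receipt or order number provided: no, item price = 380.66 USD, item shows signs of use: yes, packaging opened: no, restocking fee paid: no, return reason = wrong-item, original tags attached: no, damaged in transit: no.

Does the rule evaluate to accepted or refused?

Accepted

Atomic conditions:
  receipt or order number provided: no → false
  days since delivery ≤ 114 days: 209 ≤ 114 is false
  return reason ∈ {defective, other, unwanted}: wrong-item is not in the set → false
  item price < 738.82 USD: 380.66 < 738.82 is true
  restocking fee paid: no → false
  original tags attached: no → false
  item marked final-sale: no → false
  damaged in transit: no → false
  packaging opened: no → false
  customer is a member: yes → true
  item category = electronics: apparel == electronics is false
  item shows signs of use: yes → true
  days since delivery < 121 days: 209 < 121 is false
  item category ∈ {apparel, electronics, jewelry, media}: apparel is in the set → true
Combine:
[1] false AND false = false
[2.3] NOT false = true
[2] false AND true AND true = false
[3.1] NOT false = true
[3] true AND false = false
[4] false AND false = false
[5] true AND false AND true = false
[6] false AND false = false
[7.1] NOT false = true
[7] true AND true AND false = false
[8.1] NOT false = true
[8.2] NOT false = true
[8] true AND true AND true = true
[root] false OR false OR false OR false OR false OR false OR false OR true = true
Overall: true → accepted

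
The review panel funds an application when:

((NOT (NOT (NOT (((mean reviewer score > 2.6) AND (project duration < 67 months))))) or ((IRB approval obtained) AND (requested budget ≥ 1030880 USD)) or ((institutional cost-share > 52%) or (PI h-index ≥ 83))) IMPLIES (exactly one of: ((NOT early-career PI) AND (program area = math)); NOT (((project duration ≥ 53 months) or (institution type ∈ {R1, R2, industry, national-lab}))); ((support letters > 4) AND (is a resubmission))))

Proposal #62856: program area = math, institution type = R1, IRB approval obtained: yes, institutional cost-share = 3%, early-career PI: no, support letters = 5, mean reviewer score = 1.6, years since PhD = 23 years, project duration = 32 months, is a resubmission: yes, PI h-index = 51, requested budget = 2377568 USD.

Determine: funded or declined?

Atomic conditions:
  mean reviewer score > 2.6: 1.6 > 2.6 is false
  project duration < 67 months: 32 < 67 is true
  IRB approval obtained: yes → true
  requested budget ≥ 1030880 USD: 2377568 ≥ 1030880 is true
  institutional cost-share > 52%: 3 > 52 is false
  PI h-index ≥ 83: 51 ≥ 83 is false
  NOT early-career PI: no → true
  program area = math: math == math is true
  project duration ≥ 53 months: 32 ≥ 53 is false
  institution type ∈ {R1, R2, industry, national-lab}: R1 is in the set → true
  support letters > 4: 5 > 4 is true
  is a resubmission: yes → true
Combine:
[1.1.1.1.1] false AND true = false
[1.1.1.1] NOT false = true
[1.1.1] NOT true = false
[1.1] NOT false = true
[1.2] true AND true = true
[1.3] false OR false = false
[1] true OR true OR false = true
[2.1] true AND true = true
[2.2.1] false OR true = true
[2.2] NOT true = false
[2.3] true AND true = true
[2] exactly-one(true, false, true) = false
[root] true → false = false
Overall: false → declined

Declined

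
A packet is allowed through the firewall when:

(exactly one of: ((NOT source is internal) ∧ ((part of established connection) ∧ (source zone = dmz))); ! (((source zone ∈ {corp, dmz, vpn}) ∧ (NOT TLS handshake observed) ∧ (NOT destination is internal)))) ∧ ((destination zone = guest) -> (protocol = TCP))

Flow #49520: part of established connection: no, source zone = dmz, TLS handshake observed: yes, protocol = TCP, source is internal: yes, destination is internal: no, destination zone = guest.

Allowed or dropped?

Atomic conditions:
  NOT source is internal: yes → false
  part of established connection: no → false
  source zone = dmz: dmz == dmz is true
  source zone ∈ {corp, dmz, vpn}: dmz is in the set → true
  NOT TLS handshake observed: yes → false
  NOT destination is internal: no → true
  destination zone = guest: guest == guest is true
  protocol = TCP: TCP == TCP is true
Combine:
[1.1.2] false AND true = false
[1.1] false AND false = false
[1.2.1] true AND false AND true = false
[1.2] NOT false = true
[1] exactly-one(false, true) = true
[2] true → true = true
[root] true AND true = true
Overall: true → allowed

Allowed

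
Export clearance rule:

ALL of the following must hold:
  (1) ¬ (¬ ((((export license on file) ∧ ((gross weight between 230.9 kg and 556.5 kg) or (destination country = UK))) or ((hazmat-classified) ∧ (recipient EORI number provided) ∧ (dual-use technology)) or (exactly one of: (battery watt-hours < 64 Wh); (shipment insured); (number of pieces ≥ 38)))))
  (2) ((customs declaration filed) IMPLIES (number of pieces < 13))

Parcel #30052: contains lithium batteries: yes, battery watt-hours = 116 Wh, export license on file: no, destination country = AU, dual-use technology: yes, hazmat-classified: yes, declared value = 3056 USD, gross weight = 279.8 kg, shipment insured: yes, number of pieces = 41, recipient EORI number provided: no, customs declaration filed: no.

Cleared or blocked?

Blocked

Atomic conditions:
  export license on file: no → false
  gross weight between 230.9 kg and 556.5 kg: 279.8 in [230.9, 556.5] is true
  destination country = UK: AU == UK is false
  hazmat-classified: yes → true
  recipient EORI number provided: no → false
  dual-use technology: yes → true
  battery watt-hours < 64 Wh: 116 < 64 is false
  shipment insured: yes → true
  number of pieces ≥ 38: 41 ≥ 38 is true
  customs declaration filed: no → false
  number of pieces < 13: 41 < 13 is false
Combine:
[1.1.1.1.2] true OR false = true
[1.1.1.1] false AND true = false
[1.1.1.2] true AND false AND true = false
[1.1.1.3] exactly-one(false, true, true) = false
[1.1.1] false OR false OR false = false
[1.1] NOT false = true
[1] NOT true = false
[2] false → false (antecedent false ⇒ implication holds) = true
[root] false AND true = false
Overall: false → blocked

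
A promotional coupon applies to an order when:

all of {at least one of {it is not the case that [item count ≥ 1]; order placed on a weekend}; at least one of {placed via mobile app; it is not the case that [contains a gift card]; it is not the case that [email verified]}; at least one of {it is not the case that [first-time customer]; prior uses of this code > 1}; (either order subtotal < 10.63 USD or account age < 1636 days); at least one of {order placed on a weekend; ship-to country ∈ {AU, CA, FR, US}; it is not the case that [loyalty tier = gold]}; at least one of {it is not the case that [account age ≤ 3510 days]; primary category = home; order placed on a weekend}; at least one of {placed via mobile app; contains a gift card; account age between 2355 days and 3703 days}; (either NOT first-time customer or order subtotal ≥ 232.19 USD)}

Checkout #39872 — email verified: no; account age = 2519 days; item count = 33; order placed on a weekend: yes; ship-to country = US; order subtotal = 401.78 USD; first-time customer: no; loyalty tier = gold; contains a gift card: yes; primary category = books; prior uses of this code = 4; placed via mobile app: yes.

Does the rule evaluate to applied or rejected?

Rejected

Atomic conditions:
  item count ≥ 1: 33 ≥ 1 is true
  order placed on a weekend: yes → true
  placed via mobile app: yes → true
  contains a gift card: yes → true
  email verified: no → false
  first-time customer: no → false
  prior uses of this code > 1: 4 > 1 is true
  order subtotal < 10.63 USD: 401.78 < 10.63 is false
  account age < 1636 days: 2519 < 1636 is false
  ship-to country ∈ {AU, CA, FR, US}: US is in the set → true
  loyalty tier = gold: gold == gold is true
  account age ≤ 3510 days: 2519 ≤ 3510 is true
  primary category = home: books == home is false
  account age between 2355 days and 3703 days: 2519 in [2355, 3703] is true
  NOT first-time customer: no → true
  order subtotal ≥ 232.19 USD: 401.78 ≥ 232.19 is true
Combine:
[1.1] NOT true = false
[1] false OR true = true
[2.2] NOT true = false
[2.3] NOT false = true
[2] true OR false OR true = true
[3.1] NOT false = true
[3] true OR true = true
[4] false OR false = false
[5.3] NOT true = false
[5] true OR true OR false = true
[6.1] NOT true = false
[6] false OR false OR true = true
[7] true OR true OR true = true
[8] true OR true = true
[root] true AND true AND true AND false AND true AND true AND true AND true = false
Overall: false → rejected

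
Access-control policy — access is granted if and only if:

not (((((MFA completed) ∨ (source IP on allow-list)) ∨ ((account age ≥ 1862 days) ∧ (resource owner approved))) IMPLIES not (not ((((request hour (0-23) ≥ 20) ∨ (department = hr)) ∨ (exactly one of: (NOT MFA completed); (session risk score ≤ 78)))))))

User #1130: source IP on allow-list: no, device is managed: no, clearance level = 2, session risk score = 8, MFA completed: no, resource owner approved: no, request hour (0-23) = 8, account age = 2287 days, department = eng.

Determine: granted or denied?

Denied

Atomic conditions:
  MFA completed: no → false
  source IP on allow-list: no → false
  account age ≥ 1862 days: 2287 ≥ 1862 is true
  resource owner approved: no → false
  request hour (0-23) ≥ 20: 8 ≥ 20 is false
  department = hr: eng == hr is false
  NOT MFA completed: no → true
  session risk score ≤ 78: 8 ≤ 78 is true
Combine:
[1.1.1] false OR false = false
[1.1.2] true AND false = false
[1.1] false OR false = false
[1.2.1.1.1] false OR false = false
[1.2.1.1.2] exactly-one(true, true) = false
[1.2.1.1] false OR false = false
[1.2.1] NOT false = true
[1.2] NOT true = false
[1] false → false (antecedent false ⇒ implication holds) = true
[root] NOT true = false
Overall: false → denied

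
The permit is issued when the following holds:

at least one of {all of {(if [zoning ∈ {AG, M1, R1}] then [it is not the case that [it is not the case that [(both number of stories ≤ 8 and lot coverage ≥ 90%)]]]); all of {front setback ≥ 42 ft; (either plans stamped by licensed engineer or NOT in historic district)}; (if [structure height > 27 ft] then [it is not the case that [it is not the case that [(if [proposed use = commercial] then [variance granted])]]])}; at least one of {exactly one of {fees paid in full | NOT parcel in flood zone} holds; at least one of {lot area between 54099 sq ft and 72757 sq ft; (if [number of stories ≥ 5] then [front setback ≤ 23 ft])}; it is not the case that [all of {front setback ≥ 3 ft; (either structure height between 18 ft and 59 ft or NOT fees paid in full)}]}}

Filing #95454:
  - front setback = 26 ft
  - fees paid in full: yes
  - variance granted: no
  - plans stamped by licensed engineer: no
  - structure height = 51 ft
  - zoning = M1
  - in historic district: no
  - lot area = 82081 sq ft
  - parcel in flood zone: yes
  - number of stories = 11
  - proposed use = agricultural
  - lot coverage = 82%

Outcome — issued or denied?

Atomic conditions:
  zoning ∈ {AG, M1, R1}: M1 is in the set → true
  number of stories ≤ 8: 11 ≤ 8 is false
  lot coverage ≥ 90%: 82 ≥ 90 is false
  front setback ≥ 42 ft: 26 ≥ 42 is false
  plans stamped by licensed engineer: no → false
  NOT in historic district: no → true
  structure height > 27 ft: 51 > 27 is true
  proposed use = commercial: agricultural == commercial is false
  variance granted: no → false
  fees paid in full: yes → true
  NOT parcel in flood zone: yes → false
  lot area between 54099 sq ft and 72757 sq ft: 82081 in [54099, 72757] is false
  number of stories ≥ 5: 11 ≥ 5 is true
  front setback ≤ 23 ft: 26 ≤ 23 is false
  front setback ≥ 3 ft: 26 ≥ 3 is true
  structure height between 18 ft and 59 ft: 51 in [18, 59] is true
  NOT fees paid in full: yes → false
Combine:
[1.1.2.1.1] false AND false = false
[1.1.2.1] NOT false = true
[1.1.2] NOT true = false
[1.1] true → false = false
[1.2.2] false OR true = true
[1.2] false AND true = false
[1.3.2.1.1] false → false (antecedent false ⇒ implication holds) = true
[1.3.2.1] NOT true = false
[1.3.2] NOT false = true
[1.3] true → true = true
[1] false AND false AND true = false
[2.1] exactly-one(true, false) = true
[2.2.2] true → false = false
[2.2] false OR false = false
[2.3.1.2] true OR false = true
[2.3.1] true AND true = true
[2.3] NOT true = false
[2] true OR false OR false = true
[root] false OR true = true
Overall: true → issued

Issued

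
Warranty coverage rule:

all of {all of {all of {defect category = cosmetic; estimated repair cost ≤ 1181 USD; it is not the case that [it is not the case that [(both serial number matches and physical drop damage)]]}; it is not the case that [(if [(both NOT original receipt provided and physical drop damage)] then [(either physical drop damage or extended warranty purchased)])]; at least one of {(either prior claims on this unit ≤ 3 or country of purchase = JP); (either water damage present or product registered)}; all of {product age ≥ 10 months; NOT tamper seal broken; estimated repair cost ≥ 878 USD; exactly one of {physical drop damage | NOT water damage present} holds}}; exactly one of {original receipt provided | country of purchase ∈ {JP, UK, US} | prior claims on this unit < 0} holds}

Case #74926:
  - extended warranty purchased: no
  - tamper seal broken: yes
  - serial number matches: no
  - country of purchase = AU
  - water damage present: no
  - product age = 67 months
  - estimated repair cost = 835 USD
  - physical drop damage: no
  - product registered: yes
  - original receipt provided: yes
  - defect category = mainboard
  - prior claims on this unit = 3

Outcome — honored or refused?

Atomic conditions:
  defect category = cosmetic: mainboard == cosmetic is false
  estimated repair cost ≤ 1181 USD: 835 ≤ 1181 is true
  serial number matches: no → false
  physical drop damage: no → false
  NOT original receipt provided: yes → false
  extended warranty purchased: no → false
  prior claims on this unit ≤ 3: 3 ≤ 3 is true
  country of purchase = JP: AU == JP is false
  water damage present: no → false
  product registered: yes → true
  product age ≥ 10 months: 67 ≥ 10 is true
  NOT tamper seal broken: yes → false
  estimated repair cost ≥ 878 USD: 835 ≥ 878 is false
  NOT water damage present: no → true
  original receipt provided: yes → true
  country of purchase ∈ {JP, UK, US}: AU is not in the set → false
  prior claims on this unit < 0: 3 < 0 is false
Combine:
[1.1.3.1.1] false AND false = false
[1.1.3.1] NOT false = true
[1.1.3] NOT true = false
[1.1] false AND true AND false = false
[1.2.1.1] false AND false = false
[1.2.1.2] false OR false = false
[1.2.1] false → false (antecedent false ⇒ implication holds) = true
[1.2] NOT true = false
[1.3.1] true OR false = true
[1.3.2] false OR true = true
[1.3] true OR true = true
[1.4.4] exactly-one(false, true) = true
[1.4] true AND false AND false AND true = false
[1] false AND false AND true AND false = false
[2] exactly-one(true, false, false) = true
[root] false AND true = false
Overall: false → refused

Refused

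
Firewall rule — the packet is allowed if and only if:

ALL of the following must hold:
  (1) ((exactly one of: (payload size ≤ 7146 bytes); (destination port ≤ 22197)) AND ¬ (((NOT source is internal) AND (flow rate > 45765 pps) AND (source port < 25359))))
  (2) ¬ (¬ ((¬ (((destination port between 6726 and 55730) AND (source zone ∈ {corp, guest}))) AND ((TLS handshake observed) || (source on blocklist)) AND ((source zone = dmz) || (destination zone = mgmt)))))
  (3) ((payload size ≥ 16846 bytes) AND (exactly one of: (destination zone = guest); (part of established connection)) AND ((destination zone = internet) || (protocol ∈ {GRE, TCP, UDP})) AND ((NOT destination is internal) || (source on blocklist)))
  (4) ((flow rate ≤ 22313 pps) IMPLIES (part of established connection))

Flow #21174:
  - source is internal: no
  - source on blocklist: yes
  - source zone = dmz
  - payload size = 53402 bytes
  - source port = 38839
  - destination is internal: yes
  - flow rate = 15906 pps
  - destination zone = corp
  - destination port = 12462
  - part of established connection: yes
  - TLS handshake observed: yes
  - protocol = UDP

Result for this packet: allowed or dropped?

Allowed

Atomic conditions:
  payload size ≤ 7146 bytes: 53402 ≤ 7146 is false
  destination port ≤ 22197: 12462 ≤ 22197 is true
  NOT source is internal: no → true
  flow rate > 45765 pps: 15906 > 45765 is false
  source port < 25359: 38839 < 25359 is false
  destination port between 6726 and 55730: 12462 in [6726, 55730] is true
  source zone ∈ {corp, guest}: dmz is not in the set → false
  TLS handshake observed: yes → true
  source on blocklist: yes → true
  source zone = dmz: dmz == dmz is true
  destination zone = mgmt: corp == mgmt is false
  payload size ≥ 16846 bytes: 53402 ≥ 16846 is true
  destination zone = guest: corp == guest is false
  part of established connection: yes → true
  destination zone = internet: corp == internet is false
  protocol ∈ {GRE, TCP, UDP}: UDP is in the set → true
  NOT destination is internal: yes → false
  flow rate ≤ 22313 pps: 15906 ≤ 22313 is true
Combine:
[1.1] exactly-one(false, true) = true
[1.2.1] true AND false AND false = false
[1.2] NOT false = true
[1] true AND true = true
[2.1.1.1.1] true AND false = false
[2.1.1.1] NOT false = true
[2.1.1.2] true OR true = true
[2.1.1.3] true OR false = true
[2.1.1] true AND true AND true = true
[2.1] NOT true = false
[2] NOT false = true
[3.2] exactly-one(false, true) = true
[3.3] false OR true = true
[3.4] false OR true = true
[3] true AND true AND true AND true = true
[4] true → true = true
[root] true AND true AND true AND true = true
Overall: true → allowed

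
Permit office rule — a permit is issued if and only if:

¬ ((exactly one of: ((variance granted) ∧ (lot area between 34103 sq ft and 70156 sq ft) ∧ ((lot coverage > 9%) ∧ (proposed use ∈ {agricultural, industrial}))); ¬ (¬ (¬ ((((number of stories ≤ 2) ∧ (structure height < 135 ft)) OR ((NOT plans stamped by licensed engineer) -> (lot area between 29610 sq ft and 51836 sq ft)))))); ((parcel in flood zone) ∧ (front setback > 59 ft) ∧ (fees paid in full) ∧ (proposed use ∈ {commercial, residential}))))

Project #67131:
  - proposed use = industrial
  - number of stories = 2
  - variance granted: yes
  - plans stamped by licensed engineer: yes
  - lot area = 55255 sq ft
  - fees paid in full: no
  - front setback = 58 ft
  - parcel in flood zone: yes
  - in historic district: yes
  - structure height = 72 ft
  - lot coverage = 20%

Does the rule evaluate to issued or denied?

Atomic conditions:
  variance granted: yes → true
  lot area between 34103 sq ft and 70156 sq ft: 55255 in [34103, 70156] is true
  lot coverage > 9%: 20 > 9 is true
  proposed use ∈ {agricultural, industrial}: industrial is in the set → true
  number of stories ≤ 2: 2 ≤ 2 is true
  structure height < 135 ft: 72 < 135 is true
  NOT plans stamped by licensed engineer: yes → false
  lot area between 29610 sq ft and 51836 sq ft: 55255 in [29610, 51836] is false
  parcel in flood zone: yes → true
  front setback > 59 ft: 58 > 59 is false
  fees paid in full: no → false
  proposed use ∈ {commercial, residential}: industrial is not in the set → false
Combine:
[1.1.3] true AND true = true
[1.1] true AND true AND true = true
[1.2.1.1.1.1] true AND true = true
[1.2.1.1.1.2] false → false (antecedent false ⇒ implication holds) = true
[1.2.1.1.1] true OR true = true
[1.2.1.1] NOT true = false
[1.2.1] NOT false = true
[1.2] NOT true = false
[1.3] true AND false AND false AND false = false
[1] exactly-one(true, false, false) = true
[root] NOT true = false
Overall: false → denied

Denied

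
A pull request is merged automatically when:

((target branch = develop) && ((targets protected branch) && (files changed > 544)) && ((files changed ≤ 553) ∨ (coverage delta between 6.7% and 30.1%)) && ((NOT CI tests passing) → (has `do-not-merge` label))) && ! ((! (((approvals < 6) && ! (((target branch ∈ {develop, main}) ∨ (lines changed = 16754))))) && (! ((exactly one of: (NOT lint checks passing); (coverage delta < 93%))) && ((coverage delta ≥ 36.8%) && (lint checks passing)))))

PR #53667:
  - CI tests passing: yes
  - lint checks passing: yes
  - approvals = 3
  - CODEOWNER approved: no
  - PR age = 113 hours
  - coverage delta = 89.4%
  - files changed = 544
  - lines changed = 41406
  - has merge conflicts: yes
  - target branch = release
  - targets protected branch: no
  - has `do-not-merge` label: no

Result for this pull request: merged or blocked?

Atomic conditions:
  target branch = develop: release == develop is false
  targets protected branch: no → false
  files changed > 544: 544 > 544 is false
  files changed ≤ 553: 544 ≤ 553 is true
  coverage delta between 6.7% and 30.1%: 89.4 in [6.7, 30.1] is false
  NOT CI tests passing: yes → false
  has `do-not-merge` label: no → false
  approvals < 6: 3 < 6 is true
  target branch ∈ {develop, main}: release is not in the set → false
  lines changed = 16754: 41406 == 16754 is false
  NOT lint checks passing: yes → false
  coverage delta < 93%: 89.4 < 93 is true
  coverage delta ≥ 36.8%: 89.4 ≥ 36.8 is true
  lint checks passing: yes → true
Combine:
[1.2] false AND false = false
[1.3] true OR false = true
[1.4] false → false (antecedent false ⇒ implication holds) = true
[1] false AND false AND true AND true = false
[2.1.1.1.2.1] false OR false = false
[2.1.1.1.2] NOT false = true
[2.1.1.1] true AND true = true
[2.1.1] NOT true = false
[2.1.2.1.1] exactly-one(false, true) = true
[2.1.2.1] NOT true = false
[2.1.2.2] true AND true = true
[2.1.2] false AND true = false
[2.1] false AND false = false
[2] NOT false = true
[root] false AND true = false
Overall: false → blocked

Blocked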